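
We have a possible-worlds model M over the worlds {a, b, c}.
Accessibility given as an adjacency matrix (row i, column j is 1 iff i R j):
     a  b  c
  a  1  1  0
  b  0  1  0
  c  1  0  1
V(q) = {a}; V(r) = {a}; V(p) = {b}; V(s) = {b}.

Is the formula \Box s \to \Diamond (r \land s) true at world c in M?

Yes

At c: \Box s is false, \Diamond (r \land s) is false, so \Box s \to \Diamond (r \land s) is true.
  At c: \Box s requires s at every successor {a, c}.
    s fails at a, so \Box s is false at c.
  At c: \Diamond (r \land s) requires r \land s at some successor in {a, c}.
    At a: r \land s is false.
    At c: r \land s is false.
  So \Diamond (r \land s) is false at c.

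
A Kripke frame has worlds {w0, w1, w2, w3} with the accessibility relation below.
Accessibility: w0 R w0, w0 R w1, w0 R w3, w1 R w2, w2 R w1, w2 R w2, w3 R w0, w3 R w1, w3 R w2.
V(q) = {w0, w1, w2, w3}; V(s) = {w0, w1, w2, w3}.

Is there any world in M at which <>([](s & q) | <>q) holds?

Let φ = <>([](s & q) | <>q). Evaluate φ at each world:
  w0 (successors {w0, w1, w3}): φ is true.
  w1 (successors {w2}): φ is true.
  w2 (successors {w1, w2}): φ is true.
  w3 (successors {w0, w1, w2}): φ is true.
Detail at w0 (witness):
  At w0: <>([](s & q) | <>q) requires [](s & q) | <>q at some successor in {w0, w1, w3}.
    [](s & q) | <>q holds at w0, so <>([](s & q) | <>q) is true at w0.
      At w0: [](s & q) is true, <>q is true, so [](s & q) | <>q is true.

Yes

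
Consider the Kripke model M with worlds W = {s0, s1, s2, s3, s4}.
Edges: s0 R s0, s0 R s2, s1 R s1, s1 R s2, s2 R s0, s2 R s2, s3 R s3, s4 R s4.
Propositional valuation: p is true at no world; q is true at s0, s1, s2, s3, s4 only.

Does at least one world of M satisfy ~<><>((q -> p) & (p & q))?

Yes

Let φ = ~<><>((q -> p) & (p & q)). Evaluate φ at each world:
  s0 (successors {s0, s2}): φ is true.
  s1 (successors {s1, s2}): φ is true.
  s2 (successors {s0, s2}): φ is true.
  s3 (successors {s3}): φ is true.
  s4 (successors {s4}): φ is true.
Detail at s0 (witness):
  At s0: <><>((q -> p) & (p & q)) is false, so ~<><>((q -> p) & (p & q)) is true.
    At s0: <><>((q -> p) & (p & q)) requires <>((q -> p) & (p & q)) at some successor in {s0, s2}.
      At s0: <>((q -> p) & (p & q)) is false.
      At s2: <>((q -> p) & (p & q)) is false.
    So <><>((q -> p) & (p & q)) is false at s0.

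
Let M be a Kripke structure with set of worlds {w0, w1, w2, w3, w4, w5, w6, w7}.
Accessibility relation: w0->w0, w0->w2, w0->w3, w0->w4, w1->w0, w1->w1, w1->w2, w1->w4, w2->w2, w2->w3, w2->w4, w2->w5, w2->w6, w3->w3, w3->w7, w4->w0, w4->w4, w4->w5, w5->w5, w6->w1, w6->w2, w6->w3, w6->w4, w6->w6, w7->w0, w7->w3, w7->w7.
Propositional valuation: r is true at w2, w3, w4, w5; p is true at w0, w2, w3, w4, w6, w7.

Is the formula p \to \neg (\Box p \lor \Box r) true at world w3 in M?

No

At w3: p is true, \neg (\Box p \lor \Box r) is false, so p \to \neg (\Box p \lor \Box r) is false.
  At w3: \Box p \lor \Box r is true, so \neg (\Box p \lor \Box r) is false.
    At w3: \Box p is true, \Box r is false, so \Box p \lor \Box r is true.
      At w3: \Box p requires p at every successor {w3, w7}.
        At w3: p is true.
        At w7: p is true.
      So \Box p is true at w3.
      At w3: \Box r requires r at every successor {w3, w7}.
        r fails at w7, so \Box r is false at w3.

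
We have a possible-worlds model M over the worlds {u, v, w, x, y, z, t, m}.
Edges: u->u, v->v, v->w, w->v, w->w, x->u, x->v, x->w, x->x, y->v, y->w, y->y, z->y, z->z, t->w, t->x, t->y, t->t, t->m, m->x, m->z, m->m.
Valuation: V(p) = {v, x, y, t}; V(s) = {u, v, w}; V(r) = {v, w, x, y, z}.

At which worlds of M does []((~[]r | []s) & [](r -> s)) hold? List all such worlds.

Recall that []ψ holds at a world iff ψ holds at every accessible world, and <>ψ holds iff ψ holds at some accessible world.
Let φ = []((~[]r | []s) & [](r -> s)). Evaluate φ at each world:
  u (successors {u}): φ is true.
  v (successors {v, w}): φ is true.
  w (successors {v, w}): φ is true.
  x (successors {u, v, w, x}): φ is false.
  y (successors {v, w, y}): φ is false.
  z (successors {y, z}): φ is false.
  t (successors {w, x, y, t, m}): φ is false.
  m (successors {x, z, m}): φ is false.
For instance, at t:
  At t: []((~[]r | []s) & [](r -> s)) requires (~[]r | []s) & [](r -> s) at every successor {w, x, y, t, m}.
    (~[]r | []s) & [](r -> s) fails at x, so []((~[]r | []s) & [](r -> s)) is false at t.
      At x: ~[]r | []s is true, [](r -> s) is false, so (~[]r | []s) & [](r -> s) is false.
Satisfying worlds: {u, v, w}

u, v, w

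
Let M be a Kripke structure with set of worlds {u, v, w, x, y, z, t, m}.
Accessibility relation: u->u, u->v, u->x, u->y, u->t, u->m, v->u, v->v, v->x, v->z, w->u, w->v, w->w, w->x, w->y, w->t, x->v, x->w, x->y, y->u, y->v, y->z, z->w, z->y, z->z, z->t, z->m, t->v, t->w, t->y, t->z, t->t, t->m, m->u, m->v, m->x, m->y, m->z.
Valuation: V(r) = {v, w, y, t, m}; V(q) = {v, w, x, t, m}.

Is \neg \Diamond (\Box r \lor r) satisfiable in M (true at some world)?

Let φ = \neg \Diamond (\Box r \lor r). Evaluate φ at each world:
  u (successors {u, v, x, y, t, m}): φ is false.
  v (successors {u, v, x, z}): φ is false.
  w (successors {u, v, w, x, y, t}): φ is false.
  x (successors {v, w, y}): φ is false.
  y (successors {u, v, z}): φ is false.
  z (successors {w, y, z, t, m}): φ is false.
  t (successors {v, w, y, z, t, m}): φ is false.
  m (successors {u, v, x, y, z}): φ is false.
For instance, at z:
  At z: \Diamond (\Box r \lor r) is true, so \neg \Diamond (\Box r \lor r) is false.
    At z: \Diamond (\Box r \lor r) requires \Box r \lor r at some successor in {w, y, z, t, m}.
      \Box r \lor r holds at w, so \Diamond (\Box r \lor r) is true at z.

No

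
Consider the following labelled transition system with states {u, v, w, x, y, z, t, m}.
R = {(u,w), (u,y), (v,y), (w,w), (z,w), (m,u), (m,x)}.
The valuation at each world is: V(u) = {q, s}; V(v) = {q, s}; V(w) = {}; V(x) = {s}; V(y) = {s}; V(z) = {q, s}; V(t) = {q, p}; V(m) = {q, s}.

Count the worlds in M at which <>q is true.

Let φ = <>q. Evaluate φ at each world:
  u (successors {w, y}): φ is false.
  v (successors {y}): φ is false.
  w (successors {w}): φ is false.
  x (successors ∅): φ is false.
  y (successors ∅): φ is false.
  z (successors {w}): φ is false.
  t (successors ∅): φ is false.
  m (successors {u, x}): φ is true.
For instance, at u:
  At u: <>q requires q at some successor in {w, y}.
    At w: q is false.
    At y: q is false.
  So <>q is false at u.
Satisfying worlds: {m}

1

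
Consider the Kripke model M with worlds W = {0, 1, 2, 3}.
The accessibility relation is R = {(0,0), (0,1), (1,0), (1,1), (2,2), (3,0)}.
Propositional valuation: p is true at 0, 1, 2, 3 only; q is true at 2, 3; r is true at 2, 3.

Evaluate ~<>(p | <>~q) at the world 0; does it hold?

No

At 0: <>(p | <>~q) is true, so ~<>(p | <>~q) is false.
  At 0: <>(p | <>~q) requires p | <>~q at some successor in {0, 1}.
    p | <>~q holds at 0, so <>(p | <>~q) is true at 0.
      At 0: p is true, <>~q is true, so p | <>~q is true.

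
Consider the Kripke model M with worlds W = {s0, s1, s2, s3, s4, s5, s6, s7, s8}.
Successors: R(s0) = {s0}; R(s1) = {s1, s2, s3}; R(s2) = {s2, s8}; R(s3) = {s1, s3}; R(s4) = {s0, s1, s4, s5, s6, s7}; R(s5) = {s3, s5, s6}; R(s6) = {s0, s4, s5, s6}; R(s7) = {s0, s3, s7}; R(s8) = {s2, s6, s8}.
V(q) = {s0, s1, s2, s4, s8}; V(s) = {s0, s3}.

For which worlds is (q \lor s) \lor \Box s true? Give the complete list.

Let φ = (q \lor s) \lor \Box s. Evaluate φ at each world:
  s0 (successors {s0}): φ is true.
  s1 (successors {s1, s2, s3}): φ is true.
  s2 (successors {s2, s8}): φ is true.
  s3 (successors {s1, s3}): φ is true.
  s4 (successors {s0, s1, s4, s5, s6, s7}): φ is true.
  s5 (successors {s3, s5, s6}): φ is false.
  s6 (successors {s0, s4, s5, s6}): φ is false.
  s7 (successors {s0, s3, s7}): φ is false.
  s8 (successors {s2, s6, s8}): φ is true.
For instance, at s5:
  At s5: q \lor s is false, \Box s is false, so (q \lor s) \lor \Box s is false.
    At s5: \Box s requires s at every successor {s3, s5, s6}.
      s fails at s5, so \Box s is false at s5.
Satisfying worlds: {s0, s1, s2, s3, s4, s8}

s0, s1, s2, s3, s4, s8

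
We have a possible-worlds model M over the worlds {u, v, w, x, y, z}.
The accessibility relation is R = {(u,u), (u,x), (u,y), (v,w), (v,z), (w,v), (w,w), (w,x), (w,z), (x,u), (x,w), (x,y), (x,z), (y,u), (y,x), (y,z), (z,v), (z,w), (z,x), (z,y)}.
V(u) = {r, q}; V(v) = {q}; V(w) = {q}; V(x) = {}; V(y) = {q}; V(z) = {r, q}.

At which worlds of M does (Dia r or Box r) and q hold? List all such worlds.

Let φ = (Dia r or Box r) and q. Evaluate φ at each world:
  u (successors {u, x, y}): φ is true.
  v (successors {w, z}): φ is true.
  w (successors {v, w, x, z}): φ is true.
  x (successors {u, w, y, z}): φ is false.
  y (successors {u, x, z}): φ is true.
  z (successors {v, w, x, y}): φ is false.
For instance, at x:
  At x: Dia r or Box r is true, q is false, so (Dia r or Box r) and q is false.
    At x: Dia r is true, Box r is false, so Dia r or Box r is true.
      At x: Dia r requires r at some successor in {u, w, y, z}.
        r holds at u, so Dia r is true at x.
      At x: Box r requires r at every successor {u, w, y, z}.
        r fails at w, so Box r is false at x.
Satisfying worlds: {u, v, w, y}

u, v, w, y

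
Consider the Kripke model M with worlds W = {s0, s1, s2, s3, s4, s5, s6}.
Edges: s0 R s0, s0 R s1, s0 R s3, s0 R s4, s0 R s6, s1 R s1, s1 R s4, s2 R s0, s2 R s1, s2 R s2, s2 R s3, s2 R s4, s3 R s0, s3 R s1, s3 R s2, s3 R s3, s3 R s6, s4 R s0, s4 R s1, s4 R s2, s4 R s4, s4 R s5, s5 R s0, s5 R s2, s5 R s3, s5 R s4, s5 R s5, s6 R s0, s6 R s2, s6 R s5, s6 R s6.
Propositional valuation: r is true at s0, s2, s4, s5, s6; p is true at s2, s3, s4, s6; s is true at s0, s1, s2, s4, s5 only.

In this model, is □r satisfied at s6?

Yes

At s6: □r requires r at every successor {s0, s2, s5, s6}.
  At s0: r is true.
  At s2: r is true.
  At s5: r is true.
  At s6: r is true.
So □r is true at s6.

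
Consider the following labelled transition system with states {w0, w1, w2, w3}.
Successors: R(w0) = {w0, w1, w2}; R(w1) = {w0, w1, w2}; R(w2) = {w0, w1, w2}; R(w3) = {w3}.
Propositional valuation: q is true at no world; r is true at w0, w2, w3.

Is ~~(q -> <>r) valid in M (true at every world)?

Yes

Let φ = ~~(q -> <>r). Evaluate φ at each world:
  w0 (successors {w0, w1, w2}): φ is true.
  w1 (successors {w0, w1, w2}): φ is true.
  w2 (successors {w0, w1, w2}): φ is true.
  w3 (successors {w3}): φ is true.
For instance, at w3:
  At w3: ~(q -> <>r) is false, so ~~(q -> <>r) is true.
    At w3: q -> <>r is true, so ~(q -> <>r) is false.
      At w3: q is false, <>r is true, so q -> <>r is true.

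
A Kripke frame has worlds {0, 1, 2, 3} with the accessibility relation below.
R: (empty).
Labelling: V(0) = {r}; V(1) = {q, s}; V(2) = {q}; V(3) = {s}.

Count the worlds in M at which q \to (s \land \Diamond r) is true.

2

Let φ = q \to (s \land \Diamond r). Evaluate φ at each world:
  0 (successors ∅): φ is true.
  1 (successors ∅): φ is false.
  2 (successors ∅): φ is false.
  3 (successors ∅): φ is true.
For instance, at 0:
  At 0: q is false, s \land \Diamond r is false, so q \to (s \land \Diamond r) is true.
    At 0: s is false, \Diamond r is false, so s \land \Diamond r is false.
      At 0: no accessible worlds, so \Diamond r is false.
Satisfying worlds: {0, 3}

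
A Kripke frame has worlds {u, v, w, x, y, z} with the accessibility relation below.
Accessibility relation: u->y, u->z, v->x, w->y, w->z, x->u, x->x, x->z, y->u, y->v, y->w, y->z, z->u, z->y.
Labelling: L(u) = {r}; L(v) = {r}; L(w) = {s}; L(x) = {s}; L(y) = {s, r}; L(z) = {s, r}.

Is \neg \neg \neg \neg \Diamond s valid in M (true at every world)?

Yes

Let φ = \neg \neg \neg \neg \Diamond s. Evaluate φ at each world:
  u (successors {y, z}): φ is true.
  v (successors {x}): φ is true.
  w (successors {y, z}): φ is true.
  x (successors {u, x, z}): φ is true.
  y (successors {u, v, w, z}): φ is true.
  z (successors {u, y}): φ is true.
For instance, at u:
  At u: \neg \neg \neg \Diamond s is false, so \neg \neg \neg \neg \Diamond s is true.
    At u: \neg \neg \Diamond s is true, so \neg \neg \neg \Diamond s is false.
      At u: \neg \Diamond s is false, so \neg \neg \Diamond s is true.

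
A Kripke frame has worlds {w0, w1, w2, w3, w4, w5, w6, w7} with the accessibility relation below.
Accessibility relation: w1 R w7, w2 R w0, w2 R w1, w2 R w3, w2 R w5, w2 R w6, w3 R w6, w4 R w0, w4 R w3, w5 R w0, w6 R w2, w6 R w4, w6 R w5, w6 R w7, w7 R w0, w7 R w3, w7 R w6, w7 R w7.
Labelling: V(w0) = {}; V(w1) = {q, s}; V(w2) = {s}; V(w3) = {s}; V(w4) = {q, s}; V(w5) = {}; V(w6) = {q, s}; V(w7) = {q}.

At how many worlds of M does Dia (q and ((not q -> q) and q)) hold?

5

Recall that Dia ψ holds at a world iff ψ holds at some accessible world.
Let φ = Dia (q and ((not q -> q) and q)). Evaluate φ at each world:
  w0 (successors ∅): φ is false.
  w1 (successors {w7}): φ is true.
  w2 (successors {w0, w1, w3, w5, w6}): φ is true.
  w3 (successors {w6}): φ is true.
  w4 (successors {w0, w3}): φ is false.
  w5 (successors {w0}): φ is false.
  w6 (successors {w2, w4, w5, w7}): φ is true.
  w7 (successors {w0, w3, w6, w7}): φ is true.
For instance, at w6:
  At w6: Dia (q and ((not q -> q) and q)) requires q and ((not q -> q) and q) at some successor in {w2, w4, w5, w7}.
    q and ((not q -> q) and q) holds at w4, so Dia (q and ((not q -> q) and q)) is true at w6.
Satisfying worlds: {w1, w2, w3, w6, w7}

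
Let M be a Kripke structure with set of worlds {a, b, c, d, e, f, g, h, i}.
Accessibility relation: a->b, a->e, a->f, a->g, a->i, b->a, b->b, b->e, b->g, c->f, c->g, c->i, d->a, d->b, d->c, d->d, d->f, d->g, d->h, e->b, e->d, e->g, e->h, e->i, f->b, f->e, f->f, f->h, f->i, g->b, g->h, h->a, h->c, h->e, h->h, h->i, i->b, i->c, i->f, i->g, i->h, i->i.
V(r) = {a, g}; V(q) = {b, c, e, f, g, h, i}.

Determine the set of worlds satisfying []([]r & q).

none

Let φ = []([]r & q). Evaluate φ at each world:
  a (successors {b, e, f, g, i}): φ is false.
  b (successors {a, b, e, g}): φ is false.
  c (successors {f, g, i}): φ is false.
  d (successors {a, b, c, d, f, g, h}): φ is false.
  e (successors {b, d, g, h, i}): φ is false.
  f (successors {b, e, f, h, i}): φ is false.
  g (successors {b, h}): φ is false.
  h (successors {a, c, e, h, i}): φ is false.
  i (successors {b, c, f, g, h, i}): φ is false.
For instance, at d:
  At d: []([]r & q) requires []r & q at every successor {a, b, c, d, f, g, h}.
    []r & q fails at a, so []([]r & q) is false at d.
      At a: []r is false, q is false, so []r & q is false.
Satisfying worlds: none.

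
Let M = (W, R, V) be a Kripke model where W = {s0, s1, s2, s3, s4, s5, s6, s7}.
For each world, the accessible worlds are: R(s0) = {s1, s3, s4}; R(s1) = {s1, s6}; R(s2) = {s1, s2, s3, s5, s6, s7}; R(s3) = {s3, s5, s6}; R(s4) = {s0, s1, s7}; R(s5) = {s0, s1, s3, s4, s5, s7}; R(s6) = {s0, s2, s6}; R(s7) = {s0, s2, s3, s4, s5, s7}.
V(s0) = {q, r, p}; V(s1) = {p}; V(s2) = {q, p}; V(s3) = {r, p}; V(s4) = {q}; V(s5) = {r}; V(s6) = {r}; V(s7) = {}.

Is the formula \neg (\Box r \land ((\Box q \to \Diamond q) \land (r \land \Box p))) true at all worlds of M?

Let φ = \neg (\Box r \land ((\Box q \to \Diamond q) \land (r \land \Box p))). Evaluate φ at each world:
  s0 (successors {s1, s3, s4}): φ is true.
  s1 (successors {s1, s6}): φ is true.
  s2 (successors {s1, s2, s3, s5, s6, s7}): φ is true.
  s3 (successors {s3, s5, s6}): φ is true.
  s4 (successors {s0, s1, s7}): φ is true.
  s5 (successors {s0, s1, s3, s4, s5, s7}): φ is true.
  s6 (successors {s0, s2, s6}): φ is true.
  s7 (successors {s0, s2, s3, s4, s5, s7}): φ is true.
For instance, at s7:
  At s7: \Box r \land ((\Box q \to \Diamond q) \land (r \land \Box p)) is false, so \neg (\Box r \land ((\Box q \to \Diamond q) \land (r \land \Box p))) is true.
    At s7: \Box r is false, (\Box q \to \Diamond q) \land (r \land \Box p) is false, so \Box r \land ((\Box q \to \Diamond q) \land (r \land \Box p)) is false.
      At s7: \Box r requires r at every successor {s0, s2, s3, s4, s5, s7}.
        r fails at s2, so \Box r is false at s7.
      At s7: \Box q \to \Diamond q is true, r \land \Box p is false, so (\Box q \to \Diamond q) \land (r \land \Box p) is false.

Yes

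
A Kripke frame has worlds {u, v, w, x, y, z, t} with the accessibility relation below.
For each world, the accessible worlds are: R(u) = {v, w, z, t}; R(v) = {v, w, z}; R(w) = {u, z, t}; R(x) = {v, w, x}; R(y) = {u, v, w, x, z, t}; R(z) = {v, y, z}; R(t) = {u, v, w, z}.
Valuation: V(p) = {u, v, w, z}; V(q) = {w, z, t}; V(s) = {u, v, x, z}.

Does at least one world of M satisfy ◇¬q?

Let φ = ◇¬q. Evaluate φ at each world:
  u (successors {v, w, z, t}): φ is true.
  v (successors {v, w, z}): φ is true.
  w (successors {u, z, t}): φ is true.
  x (successors {v, w, x}): φ is true.
  y (successors {u, v, w, x, z, t}): φ is true.
  z (successors {v, y, z}): φ is true.
  t (successors {u, v, w, z}): φ is true.
Detail at u (witness):
  At u: ◇¬q requires ¬q at some successor in {v, w, z, t}.
    ¬q holds at v, so ◇¬q is true at u.

Yes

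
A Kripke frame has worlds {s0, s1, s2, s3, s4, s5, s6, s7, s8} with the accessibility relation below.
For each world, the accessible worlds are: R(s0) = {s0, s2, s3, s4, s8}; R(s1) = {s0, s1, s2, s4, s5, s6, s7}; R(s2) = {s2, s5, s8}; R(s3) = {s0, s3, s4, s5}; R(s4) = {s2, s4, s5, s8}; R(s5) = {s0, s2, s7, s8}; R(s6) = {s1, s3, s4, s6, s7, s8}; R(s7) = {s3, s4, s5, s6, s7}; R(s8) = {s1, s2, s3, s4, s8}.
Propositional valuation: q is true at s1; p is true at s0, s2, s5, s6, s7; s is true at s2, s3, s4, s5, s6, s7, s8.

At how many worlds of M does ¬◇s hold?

Let φ = ¬◇s. Evaluate φ at each world:
  s0 (successors {s0, s2, s3, s4, s8}): φ is false.
  s1 (successors {s0, s1, s2, s4, s5, s6, s7}): φ is false.
  s2 (successors {s2, s5, s8}): φ is false.
  s3 (successors {s0, s3, s4, s5}): φ is false.
  s4 (successors {s2, s4, s5, s8}): φ is false.
  s5 (successors {s0, s2, s7, s8}): φ is false.
  s6 (successors {s1, s3, s4, s6, s7, s8}): φ is false.
  s7 (successors {s3, s4, s5, s6, s7}): φ is false.
  s8 (successors {s1, s2, s3, s4, s8}): φ is false.
For instance, at s2:
  At s2: ◇s is true, so ¬◇s is false.
    At s2: ◇s requires s at some successor in {s2, s5, s8}.
      s holds at s2, so ◇s is true at s2.
Satisfying worlds: none.

0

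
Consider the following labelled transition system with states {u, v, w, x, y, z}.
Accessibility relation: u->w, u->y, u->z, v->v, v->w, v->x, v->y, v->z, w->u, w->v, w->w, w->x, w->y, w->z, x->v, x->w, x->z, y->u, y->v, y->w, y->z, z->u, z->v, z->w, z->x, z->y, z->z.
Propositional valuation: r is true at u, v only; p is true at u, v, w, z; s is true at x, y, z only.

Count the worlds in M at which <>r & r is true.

Let φ = <>r & r. Evaluate φ at each world:
  u (successors {w, y, z}): φ is false.
  v (successors {v, w, x, y, z}): φ is true.
  w (successors {u, v, w, x, y, z}): φ is false.
  x (successors {v, w, z}): φ is false.
  y (successors {u, v, w, z}): φ is false.
  z (successors {u, v, w, x, y, z}): φ is false.
For instance, at w:
  At w: <>r is true, r is false, so <>r & r is false.
    At w: <>r requires r at some successor in {u, v, w, x, y, z}.
      r holds at u, so <>r is true at w.
Satisfying worlds: {v}

1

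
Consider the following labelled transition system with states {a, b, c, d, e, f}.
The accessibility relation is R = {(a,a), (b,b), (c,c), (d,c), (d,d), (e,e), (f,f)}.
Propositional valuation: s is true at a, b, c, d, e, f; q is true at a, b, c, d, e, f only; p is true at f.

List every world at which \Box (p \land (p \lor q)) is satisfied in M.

f

Recall that \Box ψ holds at a world iff ψ holds at every accessible world, and \Diamond ψ holds iff ψ holds at some accessible world.
Let φ = \Box (p \land (p \lor q)). Evaluate φ at each world:
  a (successors {a}): φ is false.
  b (successors {b}): φ is false.
  c (successors {c}): φ is false.
  d (successors {c, d}): φ is false.
  e (successors {e}): φ is false.
  f (successors {f}): φ is true.
For instance, at c:
  At c: \Box (p \land (p \lor q)) requires p \land (p \lor q) at every successor {c}.
    p \land (p \lor q) fails at c, so \Box (p \land (p \lor q)) is false at c.
Satisfying worlds: {f}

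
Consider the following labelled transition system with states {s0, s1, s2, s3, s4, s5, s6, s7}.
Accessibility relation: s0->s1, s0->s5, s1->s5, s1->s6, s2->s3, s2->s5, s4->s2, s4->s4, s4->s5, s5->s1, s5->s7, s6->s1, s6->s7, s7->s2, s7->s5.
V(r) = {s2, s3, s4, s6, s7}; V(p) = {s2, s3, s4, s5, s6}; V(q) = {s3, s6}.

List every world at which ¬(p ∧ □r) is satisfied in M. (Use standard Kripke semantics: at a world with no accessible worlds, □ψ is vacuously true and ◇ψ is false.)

Let φ = ¬(p ∧ □r). Evaluate φ at each world:
  s0 (successors {s1, s5}): φ is true.
  s1 (successors {s5, s6}): φ is true.
  s2 (successors {s3, s5}): φ is true.
  s3 (successors ∅): φ is false.
  s4 (successors {s2, s4, s5}): φ is true.
  s5 (successors {s1, s7}): φ is true.
  s6 (successors {s1, s7}): φ is true.
  s7 (successors {s2, s5}): φ is true.
For instance, at s0:
  At s0: p ∧ □r is false, so ¬(p ∧ □r) is true.
    At s0: p is false, □r is false, so p ∧ □r is false.
      At s0: □r requires r at every successor {s1, s5}.
        r fails at s1, so □r is false at s0.
Satisfying worlds: {s0, s1, s2, s4, s5, s6, s7}

s0, s1, s2, s4, s5, s6, s7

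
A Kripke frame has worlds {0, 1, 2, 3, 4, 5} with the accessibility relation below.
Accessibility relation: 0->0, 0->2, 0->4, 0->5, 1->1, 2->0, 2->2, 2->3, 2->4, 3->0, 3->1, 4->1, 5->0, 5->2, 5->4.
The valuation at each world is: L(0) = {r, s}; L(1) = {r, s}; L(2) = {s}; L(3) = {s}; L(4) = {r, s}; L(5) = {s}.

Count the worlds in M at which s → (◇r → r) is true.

Let φ = s → (◇r → r). Evaluate φ at each world:
  0 (successors {0, 2, 4, 5}): φ is true.
  1 (successors {1}): φ is true.
  2 (successors {0, 2, 3, 4}): φ is false.
  3 (successors {0, 1}): φ is false.
  4 (successors {1}): φ is true.
  5 (successors {0, 2, 4}): φ is false.
For instance, at 1:
  At 1: s is true, ◇r → r is true, so s → (◇r → r) is true.
    At 1: ◇r is true, r is true, so ◇r → r is true.
      At 1: ◇r requires r at some successor in {1}.
        r holds at 1, so ◇r is true at 1.
Satisfying worlds: {0, 1, 4}

3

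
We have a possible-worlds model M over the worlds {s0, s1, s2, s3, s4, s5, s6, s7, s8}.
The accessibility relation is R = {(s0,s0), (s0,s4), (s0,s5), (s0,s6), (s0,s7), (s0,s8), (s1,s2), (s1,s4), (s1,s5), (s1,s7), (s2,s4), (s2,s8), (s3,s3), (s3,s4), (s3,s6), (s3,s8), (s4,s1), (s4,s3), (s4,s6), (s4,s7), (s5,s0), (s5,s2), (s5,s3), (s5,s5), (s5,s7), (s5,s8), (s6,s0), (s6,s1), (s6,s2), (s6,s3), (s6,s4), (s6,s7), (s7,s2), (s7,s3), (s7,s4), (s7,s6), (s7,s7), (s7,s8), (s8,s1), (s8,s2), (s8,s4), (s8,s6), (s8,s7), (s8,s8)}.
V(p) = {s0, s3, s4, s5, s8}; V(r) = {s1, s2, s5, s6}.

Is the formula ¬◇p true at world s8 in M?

No

At s8: ◇p is true, so ¬◇p is false.
  At s8: ◇p requires p at some successor in {s1, s2, s4, s6, s7, s8}.
    p holds at s4, so ◇p is true at s8.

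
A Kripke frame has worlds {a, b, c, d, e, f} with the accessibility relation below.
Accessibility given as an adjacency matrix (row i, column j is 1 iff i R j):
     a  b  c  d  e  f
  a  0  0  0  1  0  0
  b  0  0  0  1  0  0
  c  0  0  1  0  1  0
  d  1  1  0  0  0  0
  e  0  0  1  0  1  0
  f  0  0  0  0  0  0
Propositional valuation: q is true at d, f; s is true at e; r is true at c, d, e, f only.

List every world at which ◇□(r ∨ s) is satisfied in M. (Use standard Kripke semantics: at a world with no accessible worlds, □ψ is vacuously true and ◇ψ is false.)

c, d, e

Let φ = ◇□(r ∨ s). Evaluate φ at each world:
  a (successors {d}): φ is false.
  b (successors {d}): φ is false.
  c (successors {c, e}): φ is true.
  d (successors {a, b}): φ is true.
  e (successors {c, e}): φ is true.
  f (successors ∅): φ is false.
For instance, at b:
  At b: ◇□(r ∨ s) requires □(r ∨ s) at some successor in {d}.
    At d: □(r ∨ s) is false.
  So ◇□(r ∨ s) is false at b.
Satisfying worlds: {c, d, e}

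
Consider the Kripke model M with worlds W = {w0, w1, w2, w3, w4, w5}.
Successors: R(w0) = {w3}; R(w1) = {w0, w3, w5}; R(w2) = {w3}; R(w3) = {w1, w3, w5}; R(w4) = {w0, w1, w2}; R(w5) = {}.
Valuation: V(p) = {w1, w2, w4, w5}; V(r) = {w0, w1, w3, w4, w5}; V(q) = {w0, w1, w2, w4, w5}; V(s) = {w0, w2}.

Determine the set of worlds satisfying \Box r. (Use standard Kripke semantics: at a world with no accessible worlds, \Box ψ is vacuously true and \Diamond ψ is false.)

w0, w1, w2, w3, w5

Let φ = \Box r. Evaluate φ at each world:
  w0 (successors {w3}): φ is true.
  w1 (successors {w0, w3, w5}): φ is true.
  w2 (successors {w3}): φ is true.
  w3 (successors {w1, w3, w5}): φ is true.
  w4 (successors {w0, w1, w2}): φ is false.
  w5 (successors ∅): φ is true.
For instance, at w4:
  At w4: \Box r requires r at every successor {w0, w1, w2}.
    r fails at w2, so \Box r is false at w4.
Satisfying worlds: {w0, w1, w2, w3, w5}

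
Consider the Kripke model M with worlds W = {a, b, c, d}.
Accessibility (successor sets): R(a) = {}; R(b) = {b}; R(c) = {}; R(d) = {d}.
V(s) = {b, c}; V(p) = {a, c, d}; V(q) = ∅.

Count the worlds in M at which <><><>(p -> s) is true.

1

Let φ = <><><>(p -> s). Evaluate φ at each world:
  a (successors ∅): φ is false.
  b (successors {b}): φ is true.
  c (successors ∅): φ is false.
  d (successors {d}): φ is false.
For instance, at b:
  At b: <><><>(p -> s) requires <><>(p -> s) at some successor in {b}.
    <><>(p -> s) holds at b, so <><><>(p -> s) is true at b.
      At b: <><>(p -> s) requires <>(p -> s) at some successor in {b}.
        <>(p -> s) holds at b, so <><>(p -> s) is true at b.
Satisfying worlds: {b}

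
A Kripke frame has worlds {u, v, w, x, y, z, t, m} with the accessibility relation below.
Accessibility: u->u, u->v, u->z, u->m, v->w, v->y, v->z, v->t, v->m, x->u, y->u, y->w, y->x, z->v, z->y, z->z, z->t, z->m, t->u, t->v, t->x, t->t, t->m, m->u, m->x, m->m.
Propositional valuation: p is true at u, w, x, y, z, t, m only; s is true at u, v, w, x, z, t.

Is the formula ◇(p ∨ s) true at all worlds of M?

No

Let φ = ◇(p ∨ s). Evaluate φ at each world:
  u (successors {u, v, z, m}): φ is true.
  v (successors {w, y, z, t, m}): φ is true.
  w (successors ∅): φ is false.
  x (successors {u}): φ is true.
  y (successors {u, w, x}): φ is true.
  z (successors {v, y, z, t, m}): φ is true.
  t (successors {u, v, x, t, m}): φ is true.
  m (successors {u, x, m}): φ is true.
Detail at w (counterexample):
  At w: no accessible worlds, so ◇(p ∨ s) is false.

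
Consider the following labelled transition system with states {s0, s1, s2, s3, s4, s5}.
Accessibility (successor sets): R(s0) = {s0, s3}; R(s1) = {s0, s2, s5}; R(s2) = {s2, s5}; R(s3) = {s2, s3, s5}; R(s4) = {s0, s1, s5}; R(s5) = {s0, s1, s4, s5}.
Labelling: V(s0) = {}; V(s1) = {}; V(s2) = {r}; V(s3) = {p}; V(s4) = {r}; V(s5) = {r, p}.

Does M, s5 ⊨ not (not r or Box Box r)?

Yes

Recall that Box ψ holds at a world iff ψ holds at every accessible world, and Dia ψ holds iff ψ holds at some accessible world.
At s5: not r or Box Box r is false, so not (not r or Box Box r) is true.
  At s5: not r is false, Box Box r is false, so not r or Box Box r is false.
    At s5: Box Box r requires Box r at every successor {s0, s1, s4, s5}.
      Box r fails at s0, so Box Box r is false at s5.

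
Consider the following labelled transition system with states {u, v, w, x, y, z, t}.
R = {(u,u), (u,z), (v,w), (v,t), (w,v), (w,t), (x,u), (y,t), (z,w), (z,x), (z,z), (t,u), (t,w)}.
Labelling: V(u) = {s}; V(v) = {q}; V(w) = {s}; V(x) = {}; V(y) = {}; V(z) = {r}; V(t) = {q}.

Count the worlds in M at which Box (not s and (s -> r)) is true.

2

Let φ = Box (not s and (s -> r)). Evaluate φ at each world:
  u (successors {u, z}): φ is false.
  v (successors {w, t}): φ is false.
  w (successors {v, t}): φ is true.
  x (successors {u}): φ is false.
  y (successors {t}): φ is true.
  z (successors {w, x, z}): φ is false.
  t (successors {u, w}): φ is false.
For instance, at w:
  At w: Box (not s and (s -> r)) requires not s and (s -> r) at every successor {v, t}.
    At v: not s and (s -> r) is true.
    At t: not s and (s -> r) is true.
  So Box (not s and (s -> r)) is true at w.
Satisfying worlds: {w, y}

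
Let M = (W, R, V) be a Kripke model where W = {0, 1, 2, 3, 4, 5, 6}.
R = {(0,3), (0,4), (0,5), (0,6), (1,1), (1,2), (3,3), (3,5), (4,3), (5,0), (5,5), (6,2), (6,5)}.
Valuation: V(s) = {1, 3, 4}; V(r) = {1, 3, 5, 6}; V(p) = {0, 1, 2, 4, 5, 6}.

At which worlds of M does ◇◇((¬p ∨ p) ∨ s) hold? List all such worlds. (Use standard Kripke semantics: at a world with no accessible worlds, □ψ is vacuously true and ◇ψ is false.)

0, 1, 3, 4, 5, 6

Let φ = ◇◇((¬p ∨ p) ∨ s). Evaluate φ at each world:
  0 (successors {3, 4, 5, 6}): φ is true.
  1 (successors {1, 2}): φ is true.
  2 (successors ∅): φ is false.
  3 (successors {3, 5}): φ is true.
  4 (successors {3}): φ is true.
  5 (successors {0, 5}): φ is true.
  6 (successors {2, 5}): φ is true.
For instance, at 5:
  At 5: ◇◇((¬p ∨ p) ∨ s) requires ◇((¬p ∨ p) ∨ s) at some successor in {0, 5}.
    ◇((¬p ∨ p) ∨ s) holds at 0, so ◇◇((¬p ∨ p) ∨ s) is true at 5.
      At 0: ◇((¬p ∨ p) ∨ s) requires (¬p ∨ p) ∨ s at some successor in {3, 4, 5, 6}.
        (¬p ∨ p) ∨ s holds at 3, so ◇((¬p ∨ p) ∨ s) is true at 0.
Satisfying worlds: {0, 1, 3, 4, 5, 6}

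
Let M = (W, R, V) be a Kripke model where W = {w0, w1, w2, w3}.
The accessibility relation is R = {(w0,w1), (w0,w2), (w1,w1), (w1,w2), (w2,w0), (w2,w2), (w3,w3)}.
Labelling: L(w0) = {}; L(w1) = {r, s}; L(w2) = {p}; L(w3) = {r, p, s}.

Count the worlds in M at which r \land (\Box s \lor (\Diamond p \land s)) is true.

2

Let φ = r \land (\Box s \lor (\Diamond p \land s)). Evaluate φ at each world:
  w0 (successors {w1, w2}): φ is false.
  w1 (successors {w1, w2}): φ is true.
  w2 (successors {w0, w2}): φ is false.
  w3 (successors {w3}): φ is true.
For instance, at w3:
  At w3: r is true, \Box s \lor (\Diamond p \land s) is true, so r \land (\Box s \lor (\Diamond p \land s)) is true.
    At w3: \Box s is true, \Diamond p \land s is true, so \Box s \lor (\Diamond p \land s) is true.
      At w3: \Box s requires s at every successor {w3}.
        At w3: s is true.
      So \Box s is true at w3.
      At w3: \Diamond p is true, s is true, so \Diamond p \land s is true.
Satisfying worlds: {w1, w3}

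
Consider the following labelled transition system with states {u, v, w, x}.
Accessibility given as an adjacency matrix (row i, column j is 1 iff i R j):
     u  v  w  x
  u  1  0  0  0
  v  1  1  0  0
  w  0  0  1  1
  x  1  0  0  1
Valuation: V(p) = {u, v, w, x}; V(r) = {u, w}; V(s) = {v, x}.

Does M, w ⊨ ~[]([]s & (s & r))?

At w: []([]s & (s & r)) is false, so ~[]([]s & (s & r)) is true.
  At w: []([]s & (s & r)) requires []s & (s & r) at every successor {w, x}.
    []s & (s & r) fails at w, so []([]s & (s & r)) is false at w.
      At w: []s is false, s & r is false, so []s & (s & r) is false.

Yes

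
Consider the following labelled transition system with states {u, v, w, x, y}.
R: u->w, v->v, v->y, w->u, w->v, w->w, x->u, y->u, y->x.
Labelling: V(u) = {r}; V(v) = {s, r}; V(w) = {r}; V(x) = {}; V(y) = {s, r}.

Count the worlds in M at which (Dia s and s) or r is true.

4

Let φ = (Dia s and s) or r. Evaluate φ at each world:
  u (successors {w}): φ is true.
  v (successors {v, y}): φ is true.
  w (successors {u, v, w}): φ is true.
  x (successors {u}): φ is false.
  y (successors {u, x}): φ is true.
For instance, at v:
  At v: Dia s and s is true, r is true, so (Dia s and s) or r is true.
    At v: Dia s is true, s is true, so Dia s and s is true.
      At v: Dia s requires s at some successor in {v, y}.
        s holds at v, so Dia s is true at v.
Satisfying worlds: {u, v, w, y}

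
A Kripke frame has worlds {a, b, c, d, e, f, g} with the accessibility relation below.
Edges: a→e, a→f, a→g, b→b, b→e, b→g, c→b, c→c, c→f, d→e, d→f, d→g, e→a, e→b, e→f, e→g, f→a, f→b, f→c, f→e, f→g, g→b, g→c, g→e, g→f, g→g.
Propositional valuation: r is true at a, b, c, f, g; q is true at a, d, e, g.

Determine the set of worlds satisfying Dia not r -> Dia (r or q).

Let φ = Dia not r -> Dia (r or q). Evaluate φ at each world:
  a (successors {e, f, g}): φ is true.
  b (successors {b, e, g}): φ is true.
  c (successors {b, c, f}): φ is true.
  d (successors {e, f, g}): φ is true.
  e (successors {a, b, f, g}): φ is true.
  f (successors {a, b, c, e, g}): φ is true.
  g (successors {b, c, e, f, g}): φ is true.
For instance, at d:
  At d: Dia not r is true, Dia (r or q) is true, so Dia not r -> Dia (r or q) is true.
    At d: Dia not r requires not r at some successor in {e, f, g}.
      not r holds at e, so Dia not r is true at d.
    At d: Dia (r or q) requires r or q at some successor in {e, f, g}.
      r or q holds at e, so Dia (r or q) is true at d.
Satisfying worlds: {a, b, c, d, e, f, g}

a, b, c, d, e, f, g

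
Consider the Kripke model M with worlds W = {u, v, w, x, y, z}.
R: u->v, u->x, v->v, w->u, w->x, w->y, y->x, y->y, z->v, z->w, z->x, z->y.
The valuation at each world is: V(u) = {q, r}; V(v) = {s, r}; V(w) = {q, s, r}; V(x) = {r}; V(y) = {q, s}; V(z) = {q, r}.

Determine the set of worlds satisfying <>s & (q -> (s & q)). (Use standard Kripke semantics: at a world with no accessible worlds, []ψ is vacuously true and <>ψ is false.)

v, w, y

Let φ = <>s & (q -> (s & q)). Evaluate φ at each world:
  u (successors {v, x}): φ is false.
  v (successors {v}): φ is true.
  w (successors {u, x, y}): φ is true.
  x (successors ∅): φ is false.
  y (successors {x, y}): φ is true.
  z (successors {v, w, x, y}): φ is false.
For instance, at w:
  At w: <>s is true, q -> (s & q) is true, so <>s & (q -> (s & q)) is true.
    At w: <>s requires s at some successor in {u, x, y}.
      s holds at y, so <>s is true at w.
Satisfying worlds: {v, w, y}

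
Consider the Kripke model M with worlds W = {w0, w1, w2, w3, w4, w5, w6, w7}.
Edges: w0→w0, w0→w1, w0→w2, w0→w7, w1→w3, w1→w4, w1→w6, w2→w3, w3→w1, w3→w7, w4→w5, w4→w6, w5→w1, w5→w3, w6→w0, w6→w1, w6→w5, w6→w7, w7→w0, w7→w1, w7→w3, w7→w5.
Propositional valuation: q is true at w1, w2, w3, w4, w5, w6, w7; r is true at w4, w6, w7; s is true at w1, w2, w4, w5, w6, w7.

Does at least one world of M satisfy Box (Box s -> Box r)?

Yes

Let φ = Box (Box s -> Box r). Evaluate φ at each world:
  w0 (successors {w0, w1, w2, w7}): φ is true.
  w1 (successors {w3, w4, w6}): φ is false.
  w2 (successors {w3}): φ is false.
  w3 (successors {w1, w7}): φ is true.
  w4 (successors {w5, w6}): φ is true.
  w5 (successors {w1, w3}): φ is false.
  w6 (successors {w0, w1, w5, w7}): φ is true.
  w7 (successors {w0, w1, w3, w5}): φ is false.
Detail at w0 (witness):
  At w0: Box (Box s -> Box r) requires Box s -> Box r at every successor {w0, w1, w2, w7}.
    At w0: Box s -> Box r is true.
    At w1: Box s -> Box r is true.
    At w2: Box s -> Box r is true.
    At w7: Box s -> Box r is true.
  So Box (Box s -> Box r) is true at w0.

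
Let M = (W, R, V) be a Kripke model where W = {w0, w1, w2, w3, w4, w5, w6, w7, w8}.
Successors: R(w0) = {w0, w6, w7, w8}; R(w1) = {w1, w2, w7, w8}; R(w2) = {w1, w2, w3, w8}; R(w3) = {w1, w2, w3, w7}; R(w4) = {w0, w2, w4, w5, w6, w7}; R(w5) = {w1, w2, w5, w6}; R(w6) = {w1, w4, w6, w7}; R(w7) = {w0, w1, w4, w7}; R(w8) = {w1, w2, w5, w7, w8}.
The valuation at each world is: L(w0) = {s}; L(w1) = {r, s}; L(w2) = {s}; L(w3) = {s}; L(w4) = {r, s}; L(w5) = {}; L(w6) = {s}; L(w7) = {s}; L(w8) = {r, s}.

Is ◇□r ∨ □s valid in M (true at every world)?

No

Let φ = ◇□r ∨ □s. Evaluate φ at each world:
  w0 (successors {w0, w6, w7, w8}): φ is true.
  w1 (successors {w1, w2, w7, w8}): φ is true.
  w2 (successors {w1, w2, w3, w8}): φ is true.
  w3 (successors {w1, w2, w3, w7}): φ is true.
  w4 (successors {w0, w2, w4, w5, w6, w7}): φ is false.
  w5 (successors {w1, w2, w5, w6}): φ is false.
  w6 (successors {w1, w4, w6, w7}): φ is true.
  w7 (successors {w0, w1, w4, w7}): φ is true.
  w8 (successors {w1, w2, w5, w7, w8}): φ is false.
Detail at w4 (counterexample):
  At w4: ◇□r is false, □s is false, so ◇□r ∨ □s is false.
    At w4: ◇□r requires □r at some successor in {w0, w2, w4, w5, w6, w7}.
      At w0: □r is false.
      At w2: □r is false.
      At w4: □r is false.
      At w5: □r is false.
      At w6: □r is false.
      At w7: □r is false.
    So ◇□r is false at w4.
    At w4: □s requires s at every successor {w0, w2, w4, w5, w6, w7}.
      s fails at w5, so □s is false at w4.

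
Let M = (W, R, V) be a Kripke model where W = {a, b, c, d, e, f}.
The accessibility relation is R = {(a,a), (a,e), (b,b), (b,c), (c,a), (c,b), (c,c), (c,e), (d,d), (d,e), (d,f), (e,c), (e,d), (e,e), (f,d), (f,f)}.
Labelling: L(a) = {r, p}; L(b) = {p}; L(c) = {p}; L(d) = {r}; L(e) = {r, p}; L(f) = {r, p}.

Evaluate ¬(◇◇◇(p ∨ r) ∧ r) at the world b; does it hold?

At b: ◇◇◇(p ∨ r) ∧ r is false, so ¬(◇◇◇(p ∨ r) ∧ r) is true.
  At b: ◇◇◇(p ∨ r) is true, r is false, so ◇◇◇(p ∨ r) ∧ r is false.
    At b: ◇◇◇(p ∨ r) requires ◇◇(p ∨ r) at some successor in {b, c}.
      ◇◇(p ∨ r) holds at b, so ◇◇◇(p ∨ r) is true at b.

Yes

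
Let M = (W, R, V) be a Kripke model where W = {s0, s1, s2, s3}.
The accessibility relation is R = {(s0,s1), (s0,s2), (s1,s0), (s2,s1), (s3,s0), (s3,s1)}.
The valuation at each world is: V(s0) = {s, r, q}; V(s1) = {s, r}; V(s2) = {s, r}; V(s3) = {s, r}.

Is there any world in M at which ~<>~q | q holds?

Let φ = ~<>~q | q. Evaluate φ at each world:
  s0 (successors {s1, s2}): φ is true.
  s1 (successors {s0}): φ is true.
  s2 (successors {s1}): φ is false.
  s3 (successors {s0, s1}): φ is false.
Detail at s0 (witness):
  At s0: ~<>~q is false, q is true, so ~<>~q | q is true.
    At s0: <>~q is true, so ~<>~q is false.
      At s0: <>~q requires ~q at some successor in {s1, s2}.
        ~q holds at s1, so <>~q is true at s0.

Yes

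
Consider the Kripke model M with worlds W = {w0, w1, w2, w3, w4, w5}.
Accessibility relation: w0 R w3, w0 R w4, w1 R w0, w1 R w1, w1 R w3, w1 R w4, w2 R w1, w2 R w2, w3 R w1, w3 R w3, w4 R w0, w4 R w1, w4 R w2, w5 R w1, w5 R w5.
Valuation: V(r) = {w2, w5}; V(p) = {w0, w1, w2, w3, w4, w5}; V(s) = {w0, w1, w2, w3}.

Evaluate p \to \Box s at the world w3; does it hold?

Yes

At w3: p is true, \Box s is true, so p \to \Box s is true.
  At w3: \Box s requires s at every successor {w1, w3}.
    At w1: s is true.
    At w3: s is true.
  So \Box s is true at w3.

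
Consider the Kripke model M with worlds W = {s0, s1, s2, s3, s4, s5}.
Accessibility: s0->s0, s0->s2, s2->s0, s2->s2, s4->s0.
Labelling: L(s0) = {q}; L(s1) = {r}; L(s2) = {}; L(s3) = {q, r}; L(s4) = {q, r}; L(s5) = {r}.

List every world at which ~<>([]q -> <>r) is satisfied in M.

s1, s3, s5

Let φ = ~<>([]q -> <>r). Evaluate φ at each world:
  s0 (successors {s0, s2}): φ is false.
  s1 (successors ∅): φ is true.
  s2 (successors {s0, s2}): φ is false.
  s3 (successors ∅): φ is true.
  s4 (successors {s0}): φ is false.
  s5 (successors ∅): φ is true.
For instance, at s2:
  At s2: <>([]q -> <>r) is true, so ~<>([]q -> <>r) is false.
    At s2: <>([]q -> <>r) requires []q -> <>r at some successor in {s0, s2}.
      []q -> <>r holds at s0, so <>([]q -> <>r) is true at s2.
Satisfying worlds: {s1, s3, s5}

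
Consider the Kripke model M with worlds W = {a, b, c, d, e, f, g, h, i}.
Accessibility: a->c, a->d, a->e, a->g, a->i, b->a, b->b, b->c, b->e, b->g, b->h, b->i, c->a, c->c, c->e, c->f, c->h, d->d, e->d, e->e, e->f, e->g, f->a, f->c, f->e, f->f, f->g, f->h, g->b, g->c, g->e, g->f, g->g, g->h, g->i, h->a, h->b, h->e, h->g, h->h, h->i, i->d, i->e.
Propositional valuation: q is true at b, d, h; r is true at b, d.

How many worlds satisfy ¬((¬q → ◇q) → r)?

7

Recall that ◇ψ holds at a world iff ψ holds at some accessible world.
Let φ = ¬((¬q → ◇q) → r). Evaluate φ at each world:
  a (successors {c, d, e, g, i}): φ is true.
  b (successors {a, b, c, e, g, h, i}): φ is false.
  c (successors {a, c, e, f, h}): φ is true.
  d (successors {d}): φ is false.
  e (successors {d, e, f, g}): φ is true.
  f (successors {a, c, e, f, g, h}): φ is true.
  g (successors {b, c, e, f, g, h, i}): φ is true.
  h (successors {a, b, e, g, h, i}): φ is true.
  i (successors {d, e}): φ is true.
For instance, at b:
  At b: (¬q → ◇q) → r is true, so ¬((¬q → ◇q) → r) is false.
    At b: ¬q → ◇q is true, r is true, so (¬q → ◇q) → r is true.
      At b: ¬q is false, ◇q is true, so ¬q → ◇q is true.
Satisfying worlds: {a, c, e, f, g, h, i}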